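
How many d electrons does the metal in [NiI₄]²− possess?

Summing ligand charges against the −2 overall charge gives an oxidation state of +2 for nickel.
Nickel is a group-10 element; Ni(II) is therefore d⁸.

d8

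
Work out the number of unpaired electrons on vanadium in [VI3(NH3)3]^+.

Ligand charges: each iodide is −1; ammonia is neutral. With an overall charge of +1 the vanadium centre must be in the +4 oxidation state.
Group 5 minus oxidation state 4 gives a d¹ configuration.
In an octahedral field the d¹ configuration is t₂g¹e_g⁰ (only one arrangement possible), giving 1 unpaired electron.

1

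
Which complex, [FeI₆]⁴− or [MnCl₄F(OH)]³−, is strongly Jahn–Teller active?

[MnCl₄F(OH)]³−

[FeI₆]⁴−: Each iodide is −1; balancing the −4 overall charge requires Fe(II). Fe sits in group 8, so the d-electron count is 8 − 2 = 6. Iodide is a weak-field ligand for a first-row metal, so the complex is high-spin. The d⁶ configuration leaves the e_g set evenly filled (or empty) — no strong Jahn–Teller driving force.
[MnCl₄F(OH)]³−: Summing ligand charges against the −3 overall charge gives an oxidation state of +3 for manganese. Group 7 minus oxidation state 3 gives a d⁴ configuration. Chloride, fluoride, and hydroxide are weak-field ligands for a first-row metal, so the complex is high-spin. The t₂g³e_g¹ (high-spin) configuration has an unevenly filled e_g set; the Jahn–Teller theorem predicts a tetragonal distortion (typically axial elongation) to lift the degeneracy.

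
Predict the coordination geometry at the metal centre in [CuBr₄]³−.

tetrahedral

Summing ligand charges against the −3 overall charge gives an oxidation state of +1 for copper.
Cu sits in group 11, so the d-electron count is 11 − 1 = 10.
With 4 monodentate ligands the coordination number is 4.
A d¹⁰ ion has no crystal-field stabilisation preference between square planar and tetrahedral, so four ligands adopt the sterically favoured tetrahedral geometry.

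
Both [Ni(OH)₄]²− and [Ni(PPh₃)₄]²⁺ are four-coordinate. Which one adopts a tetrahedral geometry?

For [Ni(OH)₄]²−: Each hydroxide is −1; balancing the −2 overall charge requires Ni(II). Nickel is a group-10 element; Ni(II) is therefore d⁸. Hydroxide is a weak-field ligand. With weak-field ligands the CFSE gain from square planar is small, so a 3d d⁸ ion takes the sterically preferred tetrahedral geometry. → tetrahedral.
For [Ni(PPh₃)₄]²⁺: Summing ligand charges against the +2 overall charge gives an oxidation state of +2 for nickel. Group 10 minus oxidation state 2 gives a d⁸ configuration. Triphenylphosphine is a strong-field ligand (high in the spectrochemical series). A 3d d⁸ ion with strong-field ligands gains enough CFSE to favour square planar over tetrahedral. → square planar.

[Ni(OH)₄]²−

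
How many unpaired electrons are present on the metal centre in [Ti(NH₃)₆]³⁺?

1 unpaired electron

Ligand charges: ammonia is neutral. With an overall charge of +3 the titanium centre must be in the +3 oxidation state.
Group 4 minus oxidation state 3 gives a d¹ configuration.
In an octahedral field the d¹ configuration is t₂g¹e_g⁰ (only one arrangement possible), giving 1 unpaired electron.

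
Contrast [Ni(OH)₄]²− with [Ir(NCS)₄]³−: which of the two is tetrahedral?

For [Ni(OH)₄]²−: Summing ligand charges against the −2 overall charge gives an oxidation state of +2 for nickel. Ni sits in group 10, so the d-electron count is 10 − 2 = 8. Hydroxide is a weak-field ligand. With weak-field ligands the CFSE gain from square planar is small, so a 3d d⁸ ion takes the sterically preferred tetrahedral geometry. → tetrahedral.
For [Ir(NCS)₄]³−: Ligand charges: each isothiocyanate is −1. With an overall charge of −3 the iridium centre must be in the +1 oxidation state. Group 9 minus oxidation state 1 gives a d⁸ configuration. A 5d d⁸ ion has a large crystal-field splitting; square planar leaves the high-energy d_{x²−y²} orbital empty and maximises CFSE. → square planar.

[Ni(OH)₄]²−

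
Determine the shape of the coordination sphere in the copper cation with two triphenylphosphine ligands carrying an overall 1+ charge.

linear

Ligand charges: triphenylphosphine is neutral. With an overall charge of +1 the copper centre must be in the +1 oxidation state.
Group 11 minus oxidation state 1 gives a d¹⁰ configuration.
Coordination number: 2.
A d¹⁰ ion with only two ligands adopts a linear arrangement (sp hybridisation; no CFSE preference).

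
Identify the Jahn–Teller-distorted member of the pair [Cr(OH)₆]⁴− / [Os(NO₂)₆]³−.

[Cr(OH)₆]⁴−

[Cr(OH)₆]⁴−: Ligand charges: each hydroxide is −1. With an overall charge of −4 the chromium centre must be in the +2 oxidation state. Cr sits in group 6, so the d-electron count is 6 − 2 = 4. Hydroxide is a weak-field ligand for a first-row metal, so the complex is high-spin. The t₂g³e_g¹ (high-spin) configuration has an unevenly filled e_g set; the Jahn–Teller theorem predicts a tetragonal distortion (typically axial elongation) to lift the degeneracy.
[Os(NO₂)₆]³−: Each nitro (N-bound nitrite) is −1; balancing the −3 overall charge requires Os(III). Osmium is a group-8 element; Os(III) is therefore d⁵. A 5d ion has a large Δₒ and is invariably low-spin. The d⁵ configuration leaves the e_g set evenly filled (or empty) — no strong Jahn–Teller driving force.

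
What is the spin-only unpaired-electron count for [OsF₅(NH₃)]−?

Ligand charges: each fluoride is −1; ammonia is neutral. With an overall charge of −1 the osmium centre must be in the +4 oxidation state.
Group 8 minus oxidation state 4 gives a d⁴ configuration.
The spin state decides the count: a 5d ion has a large Δₒ and is invariably low-spin.
An octahedral low-spin d⁴ ion is t₂g⁴e_g⁰, giving 2 unpaired electrons.

2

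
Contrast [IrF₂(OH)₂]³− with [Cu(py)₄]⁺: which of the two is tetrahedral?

[Cu(py)₄]⁺

For [IrF₂(OH)₂]³−: Summing ligand charges against the −3 overall charge gives an oxidation state of +1 for iridium. Ir sits in group 9, so the d-electron count is 9 − 1 = 8. A 5d d⁸ ion has a large crystal-field splitting; square planar leaves the high-energy d_{x²−y²} orbital empty and maximises CFSE. → square planar.
For [Cu(py)₄]⁺: Ligand charges: pyridine is neutral. With an overall charge of +1 the copper centre must be in the +1 oxidation state. Group 11 minus oxidation state 1 gives a d¹⁰ configuration. A d¹⁰ ion has no crystal-field stabilisation preference between square planar and tetrahedral, so four ligands adopt the sterically favoured tetrahedral geometry. → tetrahedral.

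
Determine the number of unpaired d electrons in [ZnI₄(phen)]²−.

0 unpaired electrons

Each iodide is −1; 1,10-phenanthroline is neutral; balancing the −2 overall charge requires Zn(II).
Zinc is a group-12 element; Zn(II) is therefore d¹⁰.
Counting donor atoms: 4×iodide (monodentate) → 4 donors; 1×1,10-phenanthroline (bidentate) → 2 donors. Coordination number = 6.
In an octahedral field the d¹⁰ configuration is t₂g⁶e_g⁴, giving 0 unpaired electrons.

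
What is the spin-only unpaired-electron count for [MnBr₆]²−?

Ligand charges: each bromide is −1. With an overall charge of −2 the manganese centre must be in the +4 oxidation state.
Mn sits in group 7, so the d-electron count is 7 − 4 = 3.
In an octahedral field the d³ configuration is t₂g³e_g⁰ (only one arrangement possible), giving 3 unpaired electrons.

3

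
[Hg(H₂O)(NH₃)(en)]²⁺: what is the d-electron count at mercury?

d¹⁰

Water is neutral; ammonia is neutral; ethylenediamine is neutral; balancing the +2 overall charge requires Hg(II).
Mercury is a group-12 element; Hg(II) is therefore d¹⁰.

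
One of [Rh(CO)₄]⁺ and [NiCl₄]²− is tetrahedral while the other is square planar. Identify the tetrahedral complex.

[NiCl₄]²−

For [Rh(CO)₄]⁺: Ligand charges: carbonyl is neutral. With an overall charge of +1 the rhodium centre must be in the +1 oxidation state. Rh sits in group 9, so the d-electron count is 9 − 1 = 8. A 4d d⁸ ion has a large crystal-field splitting; square planar leaves the high-energy d_{x²−y²} orbital empty and maximises CFSE. → square planar.
For [NiCl₄]²−: Each chloride is −1; balancing the −2 overall charge requires Ni(II). Group 10 minus oxidation state 2 gives a d⁸ configuration. Chloride is a weak-field ligand. With weak-field ligands the CFSE gain from square planar is small, so a 3d d⁸ ion takes the sterically preferred tetrahedral geometry. → tetrahedral.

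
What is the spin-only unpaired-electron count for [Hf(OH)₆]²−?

0 unpaired electrons

Summing ligand charges against the −2 overall charge gives an oxidation state of +4 for hafnium.
Hf sits in group 4, so the d-electron count is 4 − 4 = 0.
In an octahedral field the d⁰ configuration is t₂g⁰e_g⁰, giving 0 unpaired electrons.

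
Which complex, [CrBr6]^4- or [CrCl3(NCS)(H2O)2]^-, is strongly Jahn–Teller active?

[CrBr6]^4-

[CrBr6]^4-: Summing ligand charges against the −4 overall charge gives an oxidation state of +2 for chromium. Group 6 minus oxidation state 2 gives a d⁴ configuration. Bromide is a weak-field ligand for a first-row metal, so the complex is high-spin. The t₂g³e_g¹ (high-spin) configuration has an unevenly filled e_g set; the Jahn–Teller theorem predicts a tetragonal distortion (typically axial elongation) to lift the degeneracy.
[CrCl3(NCS)(H2O)2]^-: Ligand charges: each chloride is −1; each isothiocyanate is −1; water is neutral. With an overall charge of −1 the chromium centre must be in the +3 oxidation state. Chromium is a group-6 element; Cr(III) is therefore d³. The d³ configuration leaves the e_g set evenly filled (or empty) — no strong Jahn–Teller driving force.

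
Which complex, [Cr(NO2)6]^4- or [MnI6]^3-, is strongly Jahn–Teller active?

[MnI6]^3-

[Cr(NO2)6]^4-: Summing ligand charges against the −4 overall charge gives an oxidation state of +2 for chromium. Group 6 minus oxidation state 2 gives a d⁴ configuration. Nitro (N-bound nitrite) is a strong-field ligand (high in the spectrochemical series) for a first-row metal, so the complex is low-spin. The d⁴ configuration leaves the e_g set evenly filled (or empty) — no strong Jahn–Teller driving force.
[MnI6]^3-: Ligand charges: each iodide is −1. With an overall charge of −3 the manganese centre must be in the +3 oxidation state. Group 7 minus oxidation state 3 gives a d⁴ configuration. Iodide is a weak-field ligand for a first-row metal, so the complex is high-spin. The t₂g³e_g¹ (high-spin) configuration has an unevenly filled e_g set; the Jahn–Teller theorem predicts a tetragonal distortion (typically axial elongation) to lift the degeneracy.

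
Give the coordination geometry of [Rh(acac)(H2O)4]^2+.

Summing ligand charges against the +2 overall charge gives an oxidation state of +3 for rhodium.
Rhodium is a group-9 element; Rh(III) is therefore d⁶.
Counting donor atoms: 1×acetylacetonate (bidentate) → 2 donors; 4×water (monodentate) → 4 donors. Coordination number = 6.
Six donors around a single metal centre give an octahedral coordination sphere.

octahedral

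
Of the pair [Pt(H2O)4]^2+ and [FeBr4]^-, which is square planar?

[Pt(H2O)4]^2+

For [Pt(H2O)4]^2+: Summing ligand charges against the +2 overall charge gives an oxidation state of +2 for platinum. Group 10 minus oxidation state 2 gives a d⁸ configuration. A 5d d⁸ ion has a large crystal-field splitting; square planar leaves the high-energy d_{x²−y²} orbital empty and maximises CFSE. → square planar.
For [FeBr4]^-: Ligand charges: each bromide is −1. With an overall charge of −1 the iron centre must be in the +3 oxidation state. Fe sits in group 8, so the d-electron count is 8 − 3 = 5. A high-spin d⁵ ion has zero CFSE in either geometry, so four ligands adopt the sterically favoured tetrahedral geometry. → tetrahedral.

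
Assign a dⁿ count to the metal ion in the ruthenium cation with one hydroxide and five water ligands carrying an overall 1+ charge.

d6

Ligand charges: each hydroxide is −1; water is neutral. With an overall charge of +1 the ruthenium centre must be in the +2 oxidation state.
Ruthenium is a group-8 element; Ru(II) is therefore d⁶.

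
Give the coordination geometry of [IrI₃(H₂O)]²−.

Each iodide is −1; water is neutral; balancing the −2 overall charge requires Ir(I).
Ir sits in group 9, so the d-electron count is 9 − 1 = 8.
With 4 monodentate ligands the coordination number is 4.
A 5d d⁸ ion has a large crystal-field splitting; square planar leaves the high-energy d_{x²−y²} orbital empty and maximises CFSE.

square planar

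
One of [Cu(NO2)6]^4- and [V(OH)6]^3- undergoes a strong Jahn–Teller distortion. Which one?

[Cu(NO2)6]^4-: Each nitro (N-bound nitrite) is −1; balancing the −4 overall charge requires Cu(II). Cu sits in group 11, so the d-electron count is 11 − 2 = 9. The t₂g⁶e_g³ configuration has an unevenly filled e_g set; the Jahn–Teller theorem predicts a tetragonal distortion (typically axial elongation) to lift the degeneracy.
[V(OH)6]^3-: Ligand charges: each hydroxide is −1. With an overall charge of −3 the vanadium centre must be in the +3 oxidation state. Group 5 minus oxidation state 3 gives a d² configuration. The d² configuration leaves the e_g set evenly filled (or empty) — no strong Jahn–Teller driving force.

[Cu(NO2)6]^4-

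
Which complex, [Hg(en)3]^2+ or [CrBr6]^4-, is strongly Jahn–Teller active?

[CrBr6]^4-

[Hg(en)3]^2+: Ethylenediamine is neutral; balancing the +2 overall charge requires Hg(II). Mercury is a group-12 element; Hg(II) is therefore d¹⁰. The d¹⁰ configuration leaves the e_g set evenly filled (or empty) — no strong Jahn–Teller driving force.
[CrBr6]^4-: Each bromide is −1; balancing the −4 overall charge requires Cr(II). Chromium is a group-6 element; Cr(II) is therefore d⁴. Bromide is a weak-field ligand for a first-row metal, so the complex is high-spin. The t₂g³e_g¹ (high-spin) configuration has an unevenly filled e_g set; the Jahn–Teller theorem predicts a tetragonal distortion (typically axial elongation) to lift the degeneracy.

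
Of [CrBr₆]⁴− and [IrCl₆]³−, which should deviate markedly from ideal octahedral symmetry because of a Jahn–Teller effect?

[CrBr₆]⁴−: Each bromide is −1; balancing the −4 overall charge requires Cr(II). Chromium is a group-6 element; Cr(II) is therefore d⁴. Bromide is a weak-field ligand for a first-row metal, so the complex is high-spin. The t₂g³e_g¹ (high-spin) configuration has an unevenly filled e_g set; the Jahn–Teller theorem predicts a tetragonal distortion (typically axial elongation) to lift the degeneracy.
[IrCl₆]³−: Each chloride is −1; balancing the −3 overall charge requires Ir(III). Group 9 minus oxidation state 3 gives a d⁶ configuration. A 5d ion has a large Δₒ and is invariably low-spin. The d⁶ configuration leaves the e_g set evenly filled (or empty) — no strong Jahn–Teller driving force.

[CrBr₆]⁴−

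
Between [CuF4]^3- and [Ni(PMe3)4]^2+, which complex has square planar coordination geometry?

[Ni(PMe3)4]^2+

For [CuF4]^3-: Each fluoride is −1; balancing the −3 overall charge requires Cu(I). Copper is a group-11 element; Cu(I) is therefore d¹⁰. A d¹⁰ ion has no crystal-field stabilisation preference between square planar and tetrahedral, so four ligands adopt the sterically favoured tetrahedral geometry. → tetrahedral.
For [Ni(PMe3)4]^2+: Trimethylphosphine is neutral; balancing the +2 overall charge requires Ni(II). Ni sits in group 10, so the d-electron count is 10 − 2 = 8. Trimethylphosphine is a strong-field ligand (high in the spectrochemical series). A 3d d⁸ ion with strong-field ligands gains enough CFSE to favour square planar over tetrahedral. → square planar.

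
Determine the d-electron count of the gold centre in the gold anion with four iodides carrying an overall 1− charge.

Ligand charges: each iodide is −1. With an overall charge of −1 the gold centre must be in the +3 oxidation state.
Group 11 minus oxidation state 3 gives a d⁸ configuration.

d⁸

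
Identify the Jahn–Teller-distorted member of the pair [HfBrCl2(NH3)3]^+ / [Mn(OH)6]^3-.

[Mn(OH)6]^3-

[HfBrCl2(NH3)3]^+: Ligand charges: each bromide is −1; each chloride is −1; ammonia is neutral. With an overall charge of +1 the hafnium centre must be in the +4 oxidation state. Group 4 minus oxidation state 4 gives a d⁰ configuration. The d⁰ configuration leaves the e_g set evenly filled (or empty) — no strong Jahn–Teller driving force.
[Mn(OH)6]^3-: Each hydroxide is −1; balancing the −3 overall charge requires Mn(III). Manganese is a group-7 element; Mn(III) is therefore d⁴. Hydroxide is a weak-field ligand for a first-row metal, so the complex is high-spin. The t₂g³e_g¹ (high-spin) configuration has an unevenly filled e_g set; the Jahn–Teller theorem predicts a tetragonal distortion (typically axial elongation) to lift the degeneracy.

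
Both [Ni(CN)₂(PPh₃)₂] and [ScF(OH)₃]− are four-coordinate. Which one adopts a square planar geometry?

For [Ni(CN)₂(PPh₃)₂]: Summing ligand charges against the 0 overall charge gives an oxidation state of +2 for nickel. Group 10 minus oxidation state 2 gives a d⁸ configuration. Cyanide and triphenylphosphine are strong-field ligands (high in the spectrochemical series). A 3d d⁸ ion with strong-field ligands gains enough CFSE to favour square planar over tetrahedral. → square planar.
For [ScF(OH)₃]−: Ligand charges: each fluoride is −1; each hydroxide is −1. With an overall charge of −1 the scandium centre must be in the +3 oxidation state. Group 3 minus oxidation state 3 gives a d⁰ configuration. A d⁰ ion has no crystal-field stabilisation preference between square planar and tetrahedral, so four ligands adopt the sterically favoured tetrahedral geometry. → tetrahedral.

[Ni(CN)₂(PPh₃)₂]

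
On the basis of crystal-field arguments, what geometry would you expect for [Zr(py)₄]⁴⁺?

tetrahedral

Pyridine is neutral; balancing the +4 overall charge requires Zr(IV).
Zirconium is a group-4 element; Zr(IV) is therefore d⁰.
Coordination number: 4.
A d⁰ ion has no crystal-field stabilisation preference between square planar and tetrahedral, so four ligands adopt the sterically favoured tetrahedral geometry.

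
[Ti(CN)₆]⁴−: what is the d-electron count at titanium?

d2

Each cyanide is −1; balancing the −4 overall charge requires Ti(II).
Ti sits in group 4, so the d-electron count is 4 − 2 = 2.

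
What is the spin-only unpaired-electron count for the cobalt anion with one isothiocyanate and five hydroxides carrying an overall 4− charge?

3 unpaired electrons

Summing ligand charges against the −4 overall charge gives an oxidation state of +2 for cobalt.
Cobalt is a group-9 element; Co(II) is therefore d⁷.
The spin state decides the count: Hydroxide and isothiocyanate are weak-field ligands for a first-row metal, so the complex is high-spin.
An octahedral high-spin d⁷ ion is t₂g⁵e_g², giving 3 unpaired electrons.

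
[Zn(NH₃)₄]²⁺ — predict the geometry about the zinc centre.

tetrahedral

Summing ligand charges against the +2 overall charge gives an oxidation state of +2 for zinc.
Zinc is a group-12 element; Zn(II) is therefore d¹⁰.
With 4 monodentate ligands the coordination number is 4.
A d¹⁰ ion has no crystal-field stabilisation preference between square planar and tetrahedral, so four ligands adopt the sterically favoured tetrahedral geometry.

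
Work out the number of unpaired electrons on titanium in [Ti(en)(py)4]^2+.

2 unpaired electrons

Ethylenediamine is neutral; pyridine is neutral; balancing the +2 overall charge requires Ti(II).
Titanium is a group-4 element; Ti(II) is therefore d².
Counting donor atoms: 1×ethylenediamine (bidentate) → 2 donors; 4×pyridine (monodentate) → 4 donors. Coordination number = 6.
In an octahedral field the d² configuration is t₂g²e_g⁰ (only one arrangement possible), giving 2 unpaired electrons.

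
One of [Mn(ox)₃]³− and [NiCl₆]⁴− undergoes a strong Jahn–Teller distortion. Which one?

[Mn(ox)₃]³−

[Mn(ox)₃]³−: Summing ligand charges against the −3 overall charge gives an oxidation state of +3 for manganese. Mn sits in group 7, so the d-electron count is 7 − 3 = 4. Oxalate is a weak-field ligand for a first-row metal, so the complex is high-spin. The t₂g³e_g¹ (high-spin) configuration has an unevenly filled e_g set; the Jahn–Teller theorem predicts a tetragonal distortion (typically axial elongation) to lift the degeneracy.
[NiCl₆]⁴−: Each chloride is −1; balancing the −4 overall charge requires Ni(II). Nickel is a group-10 element; Ni(II) is therefore d⁸. The d⁸ configuration leaves the e_g set evenly filled (or empty) — no strong Jahn–Teller driving force.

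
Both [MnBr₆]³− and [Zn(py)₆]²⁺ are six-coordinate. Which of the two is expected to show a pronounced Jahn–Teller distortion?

[MnBr₆]³−: Ligand charges: each bromide is −1. With an overall charge of −3 the manganese centre must be in the +3 oxidation state. Manganese is a group-7 element; Mn(III) is therefore d⁴. Bromide is a weak-field ligand for a first-row metal, so the complex is high-spin. The t₂g³e_g¹ (high-spin) configuration has an unevenly filled e_g set; the Jahn–Teller theorem predicts a tetragonal distortion (typically axial elongation) to lift the degeneracy.
[Zn(py)₆]²⁺: Pyridine is neutral; balancing the +2 overall charge requires Zn(II). Group 12 minus oxidation state 2 gives a d¹⁰ configuration. The d¹⁰ configuration leaves the e_g set evenly filled (or empty) — no strong Jahn–Teller driving force.

[MnBr₆]³−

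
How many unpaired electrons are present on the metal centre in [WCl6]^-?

1 unpaired electron

Summing ligand charges against the −1 overall charge gives an oxidation state of +5 for tungsten.
Group 6 minus oxidation state 5 gives a d¹ configuration.
In an octahedral field the d¹ configuration is t₂g¹e_g⁰ (only one arrangement possible), giving 1 unpaired electron.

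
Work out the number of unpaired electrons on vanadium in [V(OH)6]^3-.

2

Ligand charges: each hydroxide is −1. With an overall charge of −3 the vanadium centre must be in the +3 oxidation state.
Group 5 minus oxidation state 3 gives a d² configuration.
In an octahedral field the d² configuration is t₂g²e_g⁰ (only one arrangement possible), giving 2 unpaired electrons.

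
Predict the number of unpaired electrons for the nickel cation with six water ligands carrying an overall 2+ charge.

2

Water is neutral; balancing the +2 overall charge requires Ni(II).
Ni sits in group 10, so the d-electron count is 10 − 2 = 8.
In an octahedral field the d⁸ configuration is t₂g⁶e_g² (only one arrangement possible), giving 2 unpaired electrons.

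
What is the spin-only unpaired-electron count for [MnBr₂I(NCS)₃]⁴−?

Each bromide is −1; each iodide is −1; each isothiocyanate is −1; balancing the −4 overall charge requires Mn(II).
Group 7 minus oxidation state 2 gives a d⁵ configuration.
The spin state decides the count: Bromide, iodide, and isothiocyanate are weak-field ligands for a first-row metal, so the complex is high-spin.
An octahedral high-spin d⁵ ion is t₂g³e_g², giving 5 unpaired electrons.

5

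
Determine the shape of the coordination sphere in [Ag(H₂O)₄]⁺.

Water is neutral; balancing the +1 overall charge requires Ag(I).
Ag sits in group 11, so the d-electron count is 11 − 1 = 10.
Coordination number: 4.
A d¹⁰ ion has no crystal-field stabilisation preference between square planar and tetrahedral, so four ligands adopt the sterically favoured tetrahedral geometry.

tetrahedral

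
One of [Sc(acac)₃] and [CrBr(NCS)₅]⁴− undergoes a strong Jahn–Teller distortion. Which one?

[CrBr(NCS)₅]⁴−

[Sc(acac)₃]: Ligand charges: each acetylacetonate is −1. With an overall charge of 0 the scandium centre must be in the +3 oxidation state. Sc sits in group 3, so the d-electron count is 3 − 3 = 0. The d⁰ configuration leaves the e_g set evenly filled (or empty) — no strong Jahn–Teller driving force.
[CrBr(NCS)₅]⁴−: Ligand charges: each bromide is −1; each isothiocyanate is −1. With an overall charge of −4 the chromium centre must be in the +2 oxidation state. Group 6 minus oxidation state 2 gives a d⁴ configuration. Bromide and isothiocyanate are weak-field ligands for a first-row metal, so the complex is high-spin. The t₂g³e_g¹ (high-spin) configuration has an unevenly filled e_g set; the Jahn–Teller theorem predicts a tetragonal distortion (typically axial elongation) to lift the degeneracy.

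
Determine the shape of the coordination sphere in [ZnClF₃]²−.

tetrahedral

Ligand charges: each chloride is −1; each fluoride is −1. With an overall charge of −2 the zinc centre must be in the +2 oxidation state.
Zn sits in group 12, so the d-electron count is 12 − 2 = 10.
Coordination number: 4.
A d¹⁰ ion has no crystal-field stabilisation preference between square planar and tetrahedral, so four ligands adopt the sterically favoured tetrahedral geometry.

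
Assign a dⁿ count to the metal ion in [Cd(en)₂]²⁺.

d10

Ethylenediamine is neutral; balancing the +2 overall charge requires Cd(II).
Cd sits in group 12, so the d-electron count is 12 − 2 = 10.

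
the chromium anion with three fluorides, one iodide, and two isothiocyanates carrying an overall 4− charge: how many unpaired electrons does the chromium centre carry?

Ligand charges: each fluoride is −1; each iodide is −1; each isothiocyanate is −1. With an overall charge of −4 the chromium centre must be in the +2 oxidation state.
Chromium is a group-6 element; Cr(II) is therefore d⁴.
The spin state decides the count: Fluoride, iodide, and isothiocyanate are weak-field ligands for a first-row metal, so the complex is high-spin.
An octahedral high-spin d⁴ ion is t₂g³e_g¹, giving 4 unpaired electrons.

4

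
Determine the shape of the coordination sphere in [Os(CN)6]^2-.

octahedral

Summing ligand charges against the −2 overall charge gives an oxidation state of +4 for osmium.
Group 8 minus oxidation state 4 gives a d⁴ configuration.
Coordination number: 6.
Six donors around a single metal centre give an octahedral coordination sphere.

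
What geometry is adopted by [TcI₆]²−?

Each iodide is −1; balancing the −2 overall charge requires Tc(IV).
Tc sits in group 7, so the d-electron count is 7 − 4 = 3.
With 6 monodentate ligands the coordination number is 6.
Six donors around a single metal centre give an octahedral coordination sphere.

octahedral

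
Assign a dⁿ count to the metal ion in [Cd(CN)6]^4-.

Summing ligand charges against the −4 overall charge gives an oxidation state of +2 for cadmium.
Cd sits in group 12, so the d-electron count is 12 − 2 = 10.

d10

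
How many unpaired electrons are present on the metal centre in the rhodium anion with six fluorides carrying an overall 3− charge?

Ligand charges: each fluoride is −1. With an overall charge of −3 the rhodium centre must be in the +3 oxidation state.
Group 9 minus oxidation state 3 gives a d⁶ configuration.
The spin state decides the count: a 4d ion has a large Δₒ and is invariably low-spin.
An octahedral low-spin d⁶ ion is t₂g⁶e_g⁰, giving 0 unpaired electrons.

0 unpaired electrons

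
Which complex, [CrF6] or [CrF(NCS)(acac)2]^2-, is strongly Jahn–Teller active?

[CrF6]: Each fluoride is −1; balancing the 0 overall charge requires Cr(VI). Cr sits in group 6, so the d-electron count is 6 − 6 = 0. The d⁰ configuration leaves the e_g set evenly filled (or empty) — no strong Jahn–Teller driving force.
[CrF(NCS)(acac)2]^2-: Each fluoride is −1; each isothiocyanate is −1; each acetylacetonate is −1; balancing the −2 overall charge requires Cr(II). Group 6 minus oxidation state 2 gives a d⁴ configuration. Acetylacetonate, fluoride, and isothiocyanate are weak-field ligands for a first-row metal, so the complex is high-spin. The t₂g³e_g¹ (high-spin) configuration has an unevenly filled e_g set; the Jahn–Teller theorem predicts a tetragonal distortion (typically axial elongation) to lift the degeneracy.

[CrF(NCS)(acac)2]^2-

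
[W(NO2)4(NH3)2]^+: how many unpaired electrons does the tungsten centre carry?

Ligand charges: each nitro (N-bound nitrite) is −1; ammonia is neutral. With an overall charge of +1 the tungsten centre must be in the +5 oxidation state.
Group 6 minus oxidation state 5 gives a d¹ configuration.
In an octahedral field the d¹ configuration is t₂g¹e_g⁰ (only one arrangement possible), giving 1 unpaired electron.

1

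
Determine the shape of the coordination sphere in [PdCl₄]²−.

square planar

Summing ligand charges against the −2 overall charge gives an oxidation state of +2 for palladium.
Pd sits in group 10, so the d-electron count is 10 − 2 = 8.
Coordination number: 4.
A 4d d⁸ ion has a large crystal-field splitting; square planar leaves the high-energy d_{x²−y²} orbital empty and maximises CFSE.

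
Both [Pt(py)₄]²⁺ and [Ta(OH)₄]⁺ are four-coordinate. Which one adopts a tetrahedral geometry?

[Ta(OH)₄]⁺

For [Pt(py)₄]²⁺: Summing ligand charges against the +2 overall charge gives an oxidation state of +2 for platinum. Pt sits in group 10, so the d-electron count is 10 − 2 = 8. A 5d d⁸ ion has a large crystal-field splitting; square planar leaves the high-energy d_{x²−y²} orbital empty and maximises CFSE. → square planar.
For [Ta(OH)₄]⁺: Each hydroxide is −1; balancing the +1 overall charge requires Ta(V). Group 5 minus oxidation state 5 gives a d⁰ configuration. A d⁰ ion has no crystal-field stabilisation preference between square planar and tetrahedral, so four ligands adopt the sterically favoured tetrahedral geometry. → tetrahedral.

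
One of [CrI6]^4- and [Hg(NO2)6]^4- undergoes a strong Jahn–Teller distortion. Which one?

[CrI6]^4-: Ligand charges: each iodide is −1. With an overall charge of −4 the chromium centre must be in the +2 oxidation state. Cr sits in group 6, so the d-electron count is 6 − 2 = 4. Iodide is a weak-field ligand for a first-row metal, so the complex is high-spin. The t₂g³e_g¹ (high-spin) configuration has an unevenly filled e_g set; the Jahn–Teller theorem predicts a tetragonal distortion (typically axial elongation) to lift the degeneracy.
[Hg(NO2)6]^4-: Ligand charges: each nitro (N-bound nitrite) is −1. With an overall charge of −4 the mercury centre must be in the +2 oxidation state. Group 12 minus oxidation state 2 gives a d¹⁰ configuration. The d¹⁰ configuration leaves the e_g set evenly filled (or empty) — no strong Jahn–Teller driving force.

[CrI6]^4-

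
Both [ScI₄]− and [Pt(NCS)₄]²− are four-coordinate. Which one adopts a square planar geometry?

[Pt(NCS)₄]²−

For [ScI₄]−: Each iodide is −1; balancing the −1 overall charge requires Sc(III). Scandium is a group-3 element; Sc(III) is therefore d⁰. A d⁰ ion has no crystal-field stabilisation preference between square planar and tetrahedral, so four ligands adopt the sterically favoured tetrahedral geometry. → tetrahedral.
For [Pt(NCS)₄]²−: Ligand charges: each isothiocyanate is −1. With an overall charge of −2 the platinum centre must be in the +2 oxidation state. Pt sits in group 10, so the d-electron count is 10 − 2 = 8. A 5d d⁸ ion has a large crystal-field splitting; square planar leaves the high-energy d_{x²−y²} orbital empty and maximises CFSE. → square planar.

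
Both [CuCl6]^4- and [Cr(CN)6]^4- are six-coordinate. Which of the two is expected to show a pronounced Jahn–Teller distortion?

[CuCl6]^4-

[CuCl6]^4-: Summing ligand charges against the −4 overall charge gives an oxidation state of +2 for copper. Copper is a group-11 element; Cu(II) is therefore d⁹. The t₂g⁶e_g³ configuration has an unevenly filled e_g set; the Jahn–Teller theorem predicts a tetragonal distortion (typically axial elongation) to lift the degeneracy.
[Cr(CN)6]^4-: Summing ligand charges against the −4 overall charge gives an oxidation state of +2 for chromium. Group 6 minus oxidation state 2 gives a d⁴ configuration. Cyanide is a strong-field ligand (high in the spectrochemical series) for a first-row metal, so the complex is low-spin. The d⁴ configuration leaves the e_g set evenly filled (or empty) — no strong Jahn–Teller driving force.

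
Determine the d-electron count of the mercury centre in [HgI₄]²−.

d¹⁰

Ligand charges: each iodide is −1. With an overall charge of −2 the mercury centre must be in the +2 oxidation state.
Hg sits in group 12, so the d-electron count is 12 − 2 = 10.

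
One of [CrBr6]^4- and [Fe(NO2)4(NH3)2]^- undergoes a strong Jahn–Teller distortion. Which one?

[CrBr6]^4-

[CrBr6]^4-: Ligand charges: each bromide is −1. With an overall charge of −4 the chromium centre must be in the +2 oxidation state. Group 6 minus oxidation state 2 gives a d⁴ configuration. Bromide is a weak-field ligand for a first-row metal, so the complex is high-spin. The t₂g³e_g¹ (high-spin) configuration has an unevenly filled e_g set; the Jahn–Teller theorem predicts a tetragonal distortion (typically axial elongation) to lift the degeneracy.
[Fe(NO2)4(NH3)2]^-: Each nitro (N-bound nitrite) is −1; ammonia is neutral; balancing the −1 overall charge requires Fe(III). Fe sits in group 8, so the d-electron count is 8 − 3 = 5. Nitro (N-bound nitrite) is a strong-field ligand (high in the spectrochemical series) for a first-row metal, so the complex is low-spin. The d⁵ configuration leaves the e_g set evenly filled (or empty) — no strong Jahn–Teller driving force.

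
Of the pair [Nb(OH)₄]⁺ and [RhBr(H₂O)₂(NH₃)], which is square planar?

For [Nb(OH)₄]⁺: Ligand charges: each hydroxide is −1. With an overall charge of +1 the niobium centre must be in the +5 oxidation state. Nb sits in group 5, so the d-electron count is 5 − 5 = 0. A d⁰ ion has no crystal-field stabilisation preference between square planar and tetrahedral, so four ligands adopt the sterically favoured tetrahedral geometry. → tetrahedral.
For [RhBr(H₂O)₂(NH₃)]: Each bromide is −1; water is neutral; ammonia is neutral; balancing the 0 overall charge requires Rh(I). Group 9 minus oxidation state 1 gives a d⁸ configuration. A 4d d⁸ ion has a large crystal-field splitting; square planar leaves the high-energy d_{x²−y²} orbital empty and maximises CFSE. → square planar.

[RhBr(H₂O)₂(NH₃)]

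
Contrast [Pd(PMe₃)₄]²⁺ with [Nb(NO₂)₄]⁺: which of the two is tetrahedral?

[Nb(NO₂)₄]⁺

For [Pd(PMe₃)₄]²⁺: Summing ligand charges against the +2 overall charge gives an oxidation state of +2 for palladium. Group 10 minus oxidation state 2 gives a d⁸ configuration. A 4d d⁸ ion has a large crystal-field splitting; square planar leaves the high-energy d_{x²−y²} orbital empty and maximises CFSE. → square planar.
For [Nb(NO₂)₄]⁺: Summing ligand charges against the +1 overall charge gives an oxidation state of +5 for niobium. Niobium is a group-5 element; Nb(V) is therefore d⁰. A d⁰ ion has no crystal-field stabilisation preference between square planar and tetrahedral, so four ligands adopt the sterically favoured tetrahedral geometry. → tetrahedral.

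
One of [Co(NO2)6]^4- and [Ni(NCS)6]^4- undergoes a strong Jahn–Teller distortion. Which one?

[Co(NO2)6]^4-: Ligand charges: each nitro (N-bound nitrite) is −1. With an overall charge of −4 the cobalt centre must be in the +2 oxidation state. Group 9 minus oxidation state 2 gives a d⁷ configuration. Nitro (N-bound nitrite) is a strong-field ligand (high in the spectrochemical series) for a first-row metal, so the complex is low-spin. The t₂g⁶e_g¹ (low-spin) configuration has an unevenly filled e_g set; the Jahn–Teller theorem predicts a tetragonal distortion (typically axial elongation) to lift the degeneracy.
[Ni(NCS)6]^4-: Each isothiocyanate is −1; balancing the −4 overall charge requires Ni(II). Group 10 minus oxidation state 2 gives a d⁸ configuration. The d⁸ configuration leaves the e_g set evenly filled (or empty) — no strong Jahn–Teller driving force.

[Co(NO2)6]^4-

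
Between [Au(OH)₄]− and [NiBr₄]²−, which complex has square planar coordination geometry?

[Au(OH)₄]−

For [Au(OH)₄]−: Ligand charges: each hydroxide is −1. With an overall charge of −1 the gold centre must be in the +3 oxidation state. Au sits in group 11, so the d-electron count is 11 − 3 = 8. A 5d d⁸ ion has a large crystal-field splitting; square planar leaves the high-energy d_{x²−y²} orbital empty and maximises CFSE. → square planar.
For [NiBr₄]²−: Summing ligand charges against the −2 overall charge gives an oxidation state of +2 for nickel. Group 10 minus oxidation state 2 gives a d⁸ configuration. Bromide is a weak-field ligand. With weak-field ligands the CFSE gain from square planar is small, so a 3d d⁸ ion takes the sterically preferred tetrahedral geometry. → tetrahedral.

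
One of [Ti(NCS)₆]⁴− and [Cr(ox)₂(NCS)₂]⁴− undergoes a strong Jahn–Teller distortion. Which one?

[Cr(ox)₂(NCS)₂]⁴−

[Ti(NCS)₆]⁴−: Summing ligand charges against the −4 overall charge gives an oxidation state of +2 for titanium. Ti sits in group 4, so the d-electron count is 4 − 2 = 2. The d² configuration leaves the e_g set evenly filled (or empty) — no strong Jahn–Teller driving force.
[Cr(ox)₂(NCS)₂]⁴−: Ligand charges: each oxalate is −2; each isothiocyanate is −1. With an overall charge of −4 the chromium centre must be in the +2 oxidation state. Group 6 minus oxidation state 2 gives a d⁴ configuration. Isothiocyanate and oxalate are weak-field ligands for a first-row metal, so the complex is high-spin. The t₂g³e_g¹ (high-spin) configuration has an unevenly filled e_g set; the Jahn–Teller theorem predicts a tetragonal distortion (typically axial elongation) to lift the degeneracy.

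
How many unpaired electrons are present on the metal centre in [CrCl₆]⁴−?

Each chloride is −1; balancing the −4 overall charge requires Cr(II).
Cr sits in group 6, so the d-electron count is 6 − 2 = 4.
The spin state decides the count: Chloride is a weak-field ligand for a first-row metal, so the complex is high-spin.
An octahedral high-spin d⁴ ion is t₂g³e_g¹, giving 4 unpaired electrons.

4 unpaired electrons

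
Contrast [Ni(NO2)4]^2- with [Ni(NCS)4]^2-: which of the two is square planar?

[Ni(NO2)4]^2-

For [Ni(NO2)4]^2-: Summing ligand charges against the −2 overall charge gives an oxidation state of +2 for nickel. Nickel is a group-10 element; Ni(II) is therefore d⁸. Nitro (N-bound nitrite) is a strong-field ligand (high in the spectrochemical series). A 3d d⁸ ion with strong-field ligands gains enough CFSE to favour square planar over tetrahedral. → square planar.
For [Ni(NCS)4]^2-: Summing ligand charges against the −2 overall charge gives an oxidation state of +2 for nickel. Ni sits in group 10, so the d-electron count is 10 − 2 = 8. Isothiocyanate is a weak-field ligand. With weak-field ligands the CFSE gain from square planar is small, so a 3d d⁸ ion takes the sterically preferred tetrahedral geometry. → tetrahedral.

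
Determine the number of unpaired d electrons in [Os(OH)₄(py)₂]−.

1

Summing ligand charges against the −1 overall charge gives an oxidation state of +3 for osmium.
Os sits in group 8, so the d-electron count is 8 − 3 = 5.
The spin state decides the count: a 5d ion has a large Δₒ and is invariably low-spin.
An octahedral low-spin d⁵ ion is t₂g⁵e_g⁰, giving 1 unpaired electron.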